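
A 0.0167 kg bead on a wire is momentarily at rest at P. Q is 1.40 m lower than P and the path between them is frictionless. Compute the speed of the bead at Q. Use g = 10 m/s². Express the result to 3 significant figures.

v = 5.29 m/s

Energy conservation between the two points: mgh = ½mv²
v = √(2gh) = √(2 × 10 × 1.40) = √28.000 = 5.292 m/s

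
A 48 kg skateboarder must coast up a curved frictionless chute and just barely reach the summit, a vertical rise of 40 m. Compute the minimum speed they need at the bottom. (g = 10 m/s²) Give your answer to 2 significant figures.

At the top they are momentarily at rest, so all KE converts to PE: ½mv² = mgh
v = √(2gh) = √(2 × 10 × 40) = 28.28 m/s

v = 28 m/s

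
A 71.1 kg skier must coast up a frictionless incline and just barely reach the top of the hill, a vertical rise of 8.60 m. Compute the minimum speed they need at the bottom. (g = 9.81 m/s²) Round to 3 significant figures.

v = 13.0 m/s

At the top they are momentarily at rest, so all KE converts to PE: ½mv² = mgh
v = √(2gh) = √(2 × 9.81 × 8.60) = 12.99 m/s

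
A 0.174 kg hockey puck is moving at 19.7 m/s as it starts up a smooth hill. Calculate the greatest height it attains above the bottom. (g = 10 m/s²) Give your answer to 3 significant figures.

Setting KE at the bottom equal to PE gained: ½mv² = mgh
h = v²/(2g) = 19.7²/(2 × 10) = 19.40 m

h = 19.4 m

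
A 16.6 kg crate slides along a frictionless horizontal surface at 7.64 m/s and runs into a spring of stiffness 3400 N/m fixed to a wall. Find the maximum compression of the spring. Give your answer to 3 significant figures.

At max compression the crate is momentarily at rest: ½mv² = ½kx²
x = v√(m/k) = 7.64 × √(16.6/3400) = 0.5338 m

x = 0.534 m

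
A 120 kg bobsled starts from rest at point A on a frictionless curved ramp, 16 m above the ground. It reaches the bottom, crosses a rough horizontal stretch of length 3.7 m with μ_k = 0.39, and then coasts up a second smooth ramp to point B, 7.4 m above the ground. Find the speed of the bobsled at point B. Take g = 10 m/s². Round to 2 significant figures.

v = 12 m/s

Energy at A: mgh₁ = (120)(10)(16) = 19200 J
Friction loss: W_f = μ_k mg d = 1732 J
At B: ½mv² + mgh₂ = mgh₁ − W_f
½mv² = 19200 − 1732 − 8880.0 = 8588.4 J
v = √(2 × 8588.4/120) = 11.96 m/s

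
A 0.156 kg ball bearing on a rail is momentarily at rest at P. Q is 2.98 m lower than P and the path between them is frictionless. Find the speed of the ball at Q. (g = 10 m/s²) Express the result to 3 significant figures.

v = 7.72 m/s

Mechanical energy is conserved (no friction): mgh = ½mv²
The mass cancels from both sides.
v = √(2gh) = √(2 × 10 × 2.98) = √59.600 = 7.720 m/s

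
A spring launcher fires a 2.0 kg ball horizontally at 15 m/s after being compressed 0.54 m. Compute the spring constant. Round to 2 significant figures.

Spring PE at full compression equals KE at release: ½kx² = ½mv²
k = mv²/x² = (2.0)(15)²/(0.54)² = 1543 N/m

k = 1500 N/m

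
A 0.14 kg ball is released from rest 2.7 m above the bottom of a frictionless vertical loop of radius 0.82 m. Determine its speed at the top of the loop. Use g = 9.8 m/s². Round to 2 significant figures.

Energy conservation: mgh = ½mv_top² + mg(2r)
v_top² = 2g(h − 2r) = 2(9.8)(2.7 − 1.640) = 20.78
v_top = 4.558 m/s

v = 4.6 m/s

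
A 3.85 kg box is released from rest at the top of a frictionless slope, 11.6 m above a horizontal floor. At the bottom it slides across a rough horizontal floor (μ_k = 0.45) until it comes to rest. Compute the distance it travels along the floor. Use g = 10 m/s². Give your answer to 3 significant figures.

Energy bookkeeping (friction removes W_f = μ_k N d):
At rest all PE has been dissipated by friction: mgh = μ_k m g d
d = h/μ_k = 11.6/0.45 = 25.78 m

d = 25.8 m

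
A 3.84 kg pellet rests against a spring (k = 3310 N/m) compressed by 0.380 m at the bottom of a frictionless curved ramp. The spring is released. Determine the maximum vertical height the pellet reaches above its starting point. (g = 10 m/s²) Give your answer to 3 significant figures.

h = 6.22 m

Energy conservation from release to the highest point: ½kx² = mgh
h = kx²/(2mg) = (3310)(0.380)²/(2 × 3.84 × 10) = 6.223 m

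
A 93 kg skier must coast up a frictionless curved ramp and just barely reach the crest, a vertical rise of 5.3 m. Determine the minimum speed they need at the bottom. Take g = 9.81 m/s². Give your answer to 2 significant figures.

v = 10 m/s

At the top they are momentarily at rest, so all KE converts to PE: ½mv² = mgh
v = √(2gh) = √(2 × 9.81 × 5.3) = 10.20 m/s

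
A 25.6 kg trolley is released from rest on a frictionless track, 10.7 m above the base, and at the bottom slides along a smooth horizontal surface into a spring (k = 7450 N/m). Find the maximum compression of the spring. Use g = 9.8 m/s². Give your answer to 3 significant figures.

x = 0.849 m

Energy conservation (no friction) from release to max compression: mgh = ½kx²
x = √(2mgh/k) = √(2 × 25.6 × 9.8 × 10.7 / 7450) = 0.8489 m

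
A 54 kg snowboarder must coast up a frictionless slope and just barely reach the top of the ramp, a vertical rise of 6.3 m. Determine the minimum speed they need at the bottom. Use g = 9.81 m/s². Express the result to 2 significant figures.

At the top they are momentarily at rest, so all KE converts to PE: ½mv² = mgh
v = √(2gh) = √(2 × 9.81 × 6.3) = 11.12 m/s

v = 11 m/s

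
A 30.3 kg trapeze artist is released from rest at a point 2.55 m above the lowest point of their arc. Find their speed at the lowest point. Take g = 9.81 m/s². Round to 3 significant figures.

By conservation of mechanical energy, mgh = ½mv²
v = √(2gh) = √(2 × 9.81 × 2.55) = √50.031 = 7.073 m/s

v = 7.07 m/s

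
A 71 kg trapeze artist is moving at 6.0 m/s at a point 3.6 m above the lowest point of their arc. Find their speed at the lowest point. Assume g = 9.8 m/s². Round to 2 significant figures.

v = 10 m/s

Energy conservation between the two points: ½mv₀² + mgh = ½mv²
The mass cancels from both sides.
v² = v₀² + 2gh = (6.0)² + 2(9.8)(3.6) = 106.56
v = √106.56 = 10.32 m/s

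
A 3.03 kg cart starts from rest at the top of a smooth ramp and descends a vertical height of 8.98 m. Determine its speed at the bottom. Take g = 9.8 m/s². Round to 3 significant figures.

Equating total energy at the two states: mgh = ½mv²
v = √(2gh) = √(2 × 9.8 × 8.98) = √176.01 = 13.27 m/s

v = 13.3 m/s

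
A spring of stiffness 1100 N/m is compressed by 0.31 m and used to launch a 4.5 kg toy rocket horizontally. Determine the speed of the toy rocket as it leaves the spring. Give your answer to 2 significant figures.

v = 4.8 m/s

Spring PE converts entirely to kinetic energy: ½kx² = ½mv²
v = x√(k/m) = 0.31 × √(1100/4.5) = 4.847 m/s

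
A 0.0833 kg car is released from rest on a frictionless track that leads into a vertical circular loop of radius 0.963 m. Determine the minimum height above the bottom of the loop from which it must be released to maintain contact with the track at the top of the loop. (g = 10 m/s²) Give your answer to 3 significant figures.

At the top, for minimum speed gravity alone supplies the centripetal force: mg = mv_top²/r ⇒ v_top² = gr = 9.630 m²/s²
Energy conservation from release height h to the top (height 2r): mgh = ½mv_top² + mg(2r)
h = v_top²/(2g) + 2r = r/2 + 2r = 5r/2 = 2.407 m

h = 2.41 m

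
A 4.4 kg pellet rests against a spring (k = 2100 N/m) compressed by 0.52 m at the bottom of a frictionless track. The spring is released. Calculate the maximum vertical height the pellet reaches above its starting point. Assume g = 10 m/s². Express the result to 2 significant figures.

All spring PE becomes gravitational PE at the highest point: ½kx² = mgh
h = kx²/(2mg) = (2100)(0.52)²/(2 × 4.4 × 10) = 6.453 m

h = 6.5 m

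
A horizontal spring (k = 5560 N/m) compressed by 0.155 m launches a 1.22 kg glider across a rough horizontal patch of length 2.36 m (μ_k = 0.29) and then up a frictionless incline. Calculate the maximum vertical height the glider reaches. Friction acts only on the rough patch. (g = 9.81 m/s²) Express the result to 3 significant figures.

Spring energy: E₀ = ½kx² = ½(5560)(0.155)² = 66.789 J
Friction: W_f = μ_k mg d = (0.29)(1.22)(9.81)(2.36) = 8.191 J
Energy at base of ramp: E = 66.789 − 8.191 = 58.598 J
At max height all remaining energy is PE: mgh = E ⇒ h = E/(mg) = 58.598/(1.22 × 9.81) = 4.896 m

h = 4.90 m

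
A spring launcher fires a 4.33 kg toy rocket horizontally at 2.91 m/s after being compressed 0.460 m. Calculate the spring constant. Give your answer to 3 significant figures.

Energy stored in the spring equals the launch KE: ½kx² = ½mv²
k = mv²/x² = (4.33)(2.91)²/(0.460)² = 173.3 N/m

k = 173 N/m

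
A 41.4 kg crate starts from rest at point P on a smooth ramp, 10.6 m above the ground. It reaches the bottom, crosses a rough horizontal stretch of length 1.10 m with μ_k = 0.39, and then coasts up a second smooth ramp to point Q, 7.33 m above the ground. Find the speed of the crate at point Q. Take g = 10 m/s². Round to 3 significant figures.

v = 7.54 m/s

Energy at P: mgh₁ = (41.4)(10)(10.6) = 4388.4 J
Friction loss: W_f = μ_k mg d = 177.6 J
At Q: ½mv² + mgh₂ = mgh₁ − W_f
½mv² = 4388.4 − 177.6 − 3034.6 = 1176.2 J
v = √(2 × 1176.2/41.4) = 7.538 m/s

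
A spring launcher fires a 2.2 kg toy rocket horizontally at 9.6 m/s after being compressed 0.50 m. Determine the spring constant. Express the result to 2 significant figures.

½kx² = ½mv²
k = mv²/x² = (2.2)(9.6)²/(0.50)² = 811.0 N/m

k = 810 N/m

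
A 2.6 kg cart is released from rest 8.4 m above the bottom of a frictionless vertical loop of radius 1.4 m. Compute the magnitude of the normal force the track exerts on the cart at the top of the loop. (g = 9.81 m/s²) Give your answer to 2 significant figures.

Energy from release to top (height 2r): mgh = ½mv_top² + mg(2r)
v_top² = 2g(h − 2r) = 2(9.81)(8.4 − 2.800) = 109.87 m²/s²
At the top, both N and weight point toward the centre: N + mg = mv_top²/r
N = m(v_top²/r − g) = 2.6(109.87/1.4 − 9.81) = 178.5 N

N = 180 N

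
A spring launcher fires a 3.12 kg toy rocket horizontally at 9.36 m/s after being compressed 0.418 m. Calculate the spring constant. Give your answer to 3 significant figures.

Energy stored in the spring equals the launch KE: ½kx² = ½mv²
k = mv²/x² = (3.12)(9.36)²/(0.418)² = 1564 N/m

k = 1560 N/m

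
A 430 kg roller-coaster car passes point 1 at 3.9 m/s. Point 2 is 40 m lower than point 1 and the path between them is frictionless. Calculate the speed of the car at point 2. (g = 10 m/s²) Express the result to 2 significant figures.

Equating total energy at the two states: ½mv₀² + mgh = ½mv²
The mass cancels from both sides.
v² = v₀² + 2gh = (3.9)² + 2(10)(40) = 815.21
v = √815.21 = 28.55 m/s

v = 29 m/s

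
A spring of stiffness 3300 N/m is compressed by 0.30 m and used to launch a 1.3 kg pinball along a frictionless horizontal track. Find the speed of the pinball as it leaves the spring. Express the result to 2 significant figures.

Conservation of energy: ½kx² = ½mv²
v = x√(k/m) = 0.30 × √(3300/1.3) = 15.11 m/s

v = 15 m/s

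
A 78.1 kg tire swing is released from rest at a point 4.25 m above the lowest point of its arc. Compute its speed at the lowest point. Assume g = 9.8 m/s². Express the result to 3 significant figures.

v = 9.13 m/s

Equating total energy at the two states: mgh = ½mv²
The mass cancels from both sides.
v = √(2gh) = √(2 × 9.8 × 4.25) = √83.300 = 9.127 m/s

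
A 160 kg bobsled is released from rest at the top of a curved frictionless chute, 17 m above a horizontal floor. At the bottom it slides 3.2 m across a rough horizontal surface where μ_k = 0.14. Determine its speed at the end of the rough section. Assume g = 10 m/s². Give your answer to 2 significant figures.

Energy at the top = energy at the end + work done against friction:
mgh = ½mv² + μ_k m g d
W_f = μ_k mg d = (0.14)(160)(10)(3.2) = 716.8 J
½mv² = mgh − W_f = 27200 − 716.8 = 26483 J
v = √(2 × 26483/160) = 18.19 m/s

v = 18 m/s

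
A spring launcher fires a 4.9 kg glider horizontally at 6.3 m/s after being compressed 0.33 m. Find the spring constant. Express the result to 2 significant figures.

k = 1800 N/m

Energy stored in the spring equals the launch KE: ½kx² = ½mv²
k = mv²/x² = (4.9)(6.3)²/(0.33)² = 1786 N/m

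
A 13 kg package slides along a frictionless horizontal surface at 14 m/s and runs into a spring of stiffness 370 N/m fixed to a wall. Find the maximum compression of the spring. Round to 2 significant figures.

At max compression the package is momentarily at rest: ½mv² = ½kx²
x = v√(m/k) = 14 × √(13/370) = 2.624 m

x = 2.6 m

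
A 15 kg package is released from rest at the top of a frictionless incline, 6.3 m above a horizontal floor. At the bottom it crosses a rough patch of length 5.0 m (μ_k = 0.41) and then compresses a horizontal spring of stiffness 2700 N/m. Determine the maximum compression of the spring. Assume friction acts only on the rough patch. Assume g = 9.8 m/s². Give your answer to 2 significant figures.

x = 0.68 m

Initial energy: E₁ = mgh = (15)(9.8)(6.3) = 926.10 J
Friction removes W_f = μ_k mg d = (0.41)(15)(9.8)(5.0) = 301.3 J
Energy reaching the spring: E = 926.10 − 301.3 = 624.75 J
At max compression ½kx² = E ⇒ x = √(2E/k) = √(2 × 624.75/2700) = 0.6803 m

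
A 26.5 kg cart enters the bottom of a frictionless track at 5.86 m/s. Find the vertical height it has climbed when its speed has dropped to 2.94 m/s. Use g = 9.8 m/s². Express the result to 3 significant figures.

Conservation of energy: ½mv₁² = ½mv₂² + mgh
h = (v₁² − v₂²)/(2g) = (5.86² − 2.94²)/(2 × 9.8) = 1.311 m

h = 1.31 m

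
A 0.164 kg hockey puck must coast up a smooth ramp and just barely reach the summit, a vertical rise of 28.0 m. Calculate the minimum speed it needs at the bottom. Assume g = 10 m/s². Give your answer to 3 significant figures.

At the top it is momentarily at rest, so all KE converts to PE: ½mv² = mgh
v = √(2gh) = √(2 × 10 × 28.0) = 23.66 m/s

v = 23.7 m/s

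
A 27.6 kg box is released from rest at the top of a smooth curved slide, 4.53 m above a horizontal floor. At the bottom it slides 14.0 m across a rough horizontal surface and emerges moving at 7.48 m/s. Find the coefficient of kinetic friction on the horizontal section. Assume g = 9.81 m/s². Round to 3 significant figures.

μ_k = 0.120

Energy at the top = energy at the end + work done against friction:
mgh = ½mv² + μ_k m g d
mgh = 1226.5 J; ½mv² = 772.12 J
W_f = 1226.5 − 772.12 = 454.4 J
μ_k = W_f/(mg·d) = 454.4/(270.8 × 14.0) = 0.1199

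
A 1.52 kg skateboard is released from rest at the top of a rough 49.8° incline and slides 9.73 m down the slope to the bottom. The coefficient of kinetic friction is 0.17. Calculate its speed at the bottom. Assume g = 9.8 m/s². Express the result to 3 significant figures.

Taking the bottom as reference, mgh = ½mv² + μ_k N L with h = L sinθ, N = mg cosθ:
mgh = mgL sinθ = (1.52)(9.8)(9.73)sin49.8° = 110.70 J
W_f = μ_k mg cosθ · L = (0.17)(1.52)(9.8)cos49.8°·9.73 = 15.90 J
½mv² = 110.70 − 15.90 = 94.799 J
v = √(2 × 94.799/1.52) = 11.17 m/s

v = 11.2 m/s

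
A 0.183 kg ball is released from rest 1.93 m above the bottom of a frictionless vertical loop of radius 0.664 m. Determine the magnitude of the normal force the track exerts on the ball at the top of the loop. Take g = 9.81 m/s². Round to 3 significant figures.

N = 1.46 N

Energy from release to top (height 2r): mgh = ½mv_top² + mg(2r)
v_top² = 2g(h − 2r) = 2(9.81)(1.93 − 1.328) = 11.811 m²/s²
At the top, both N and weight point toward the centre: N + mg = mv_top²/r
N = m(v_top²/r − g) = 0.183(11.811/0.664 − 9.81) = 1.460 N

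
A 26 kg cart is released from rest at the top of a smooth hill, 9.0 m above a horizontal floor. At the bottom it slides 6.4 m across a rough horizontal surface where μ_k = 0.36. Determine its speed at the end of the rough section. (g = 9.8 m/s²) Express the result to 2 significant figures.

v = 11 m/s

Energy bookkeeping (friction removes W_f = μ_k N d):
mgh = ½mv² + μ_k m g d
W_f = μ_k mg d = (0.36)(26)(9.8)(6.4) = 587.1 J
½mv² = mgh − W_f = 2293.2 − 587.1 = 1706.1 J
v = √(2 × 1706.1/26) = 11.46 m/s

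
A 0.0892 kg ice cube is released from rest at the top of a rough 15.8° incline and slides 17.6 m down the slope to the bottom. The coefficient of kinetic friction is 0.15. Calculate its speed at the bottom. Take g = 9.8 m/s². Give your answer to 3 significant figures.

v = 6.64 m/s

Taking the bottom as reference, mgh = ½mv² + μ_k N L with h = L sinθ, N = mg cosθ:
mgh = mgL sinθ = (0.0892)(9.8)(17.6)sin15.8° = 4.1891 J
W_f = μ_k mg cosθ · L = (0.15)(0.0892)(9.8)cos15.8°·17.6 = 2.221 J
½mv² = 4.1891 − 2.221 = 1.9685 J
v = √(2 × 1.9685/0.0892) = 6.644 m/s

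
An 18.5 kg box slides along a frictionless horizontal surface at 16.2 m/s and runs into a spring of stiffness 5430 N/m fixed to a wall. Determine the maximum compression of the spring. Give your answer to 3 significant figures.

At max compression the box is momentarily at rest: ½mv² = ½kx²
x = v√(m/k) = 16.2 × √(18.5/5430) = 0.9456 m

x = 0.946 m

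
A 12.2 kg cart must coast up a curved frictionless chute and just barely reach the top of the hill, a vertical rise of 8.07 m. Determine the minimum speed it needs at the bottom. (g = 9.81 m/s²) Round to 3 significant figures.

v = 12.6 m/s

At the top it is momentarily at rest, so all KE converts to PE: ½mv² = mgh
v = √(2gh) = √(2 × 9.81 × 8.07) = 12.58 m/s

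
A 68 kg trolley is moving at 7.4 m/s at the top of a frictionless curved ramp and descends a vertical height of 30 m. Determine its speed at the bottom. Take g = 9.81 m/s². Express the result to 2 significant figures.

By conservation of mechanical energy, ½mv₀² + mgh = ½mv²
v² = v₀² + 2gh = (7.4)² + 2(9.81)(30) = 643.36
v = √643.36 = 25.36 m/s

v = 25 m/s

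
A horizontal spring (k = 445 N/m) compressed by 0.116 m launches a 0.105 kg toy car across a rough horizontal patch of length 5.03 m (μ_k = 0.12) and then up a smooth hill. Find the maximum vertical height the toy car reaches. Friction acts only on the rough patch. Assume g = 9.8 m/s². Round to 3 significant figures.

h = 2.31 m

Spring energy: E₀ = ½kx² = ½(445)(0.116)² = 2.9940 J
Friction: W_f = μ_k mg d = (0.12)(0.105)(9.8)(5.03) = 0.6211 J
Energy at base of ramp: E = 2.9940 − 0.6211 = 2.3729 J
At max height all remaining energy is PE: mgh = E ⇒ h = E/(mg) = 2.3729/(0.105 × 9.8) = 2.306 m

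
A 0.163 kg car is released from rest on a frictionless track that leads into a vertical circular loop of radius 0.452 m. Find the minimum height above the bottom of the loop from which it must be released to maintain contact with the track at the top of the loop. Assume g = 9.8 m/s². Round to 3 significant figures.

At the top, for minimum speed gravity alone supplies the centripetal force: mg = mv_top²/r ⇒ v_top² = gr = 4.430 m²/s²
Energy conservation from release height h to the top (height 2r): mgh = ½mv_top² + mg(2r)
h = v_top²/(2g) + 2r = r/2 + 2r = 5r/2 = 1.130 m

h = 1.13 m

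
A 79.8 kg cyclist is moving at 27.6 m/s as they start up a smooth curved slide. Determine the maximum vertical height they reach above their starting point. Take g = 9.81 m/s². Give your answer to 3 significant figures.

h = 38.8 m

By energy conservation, ½mv² = mgh
h = v²/(2g) = 27.6²/(2 × 9.81) = 38.83 m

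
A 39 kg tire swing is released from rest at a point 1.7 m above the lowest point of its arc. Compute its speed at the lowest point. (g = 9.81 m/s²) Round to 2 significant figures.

v = 5.8 m/s

Mechanical energy is conserved (no friction): mgh = ½mv²
v = √(2gh) = √(2 × 9.81 × 1.7) = √33.354 = 5.775 m/s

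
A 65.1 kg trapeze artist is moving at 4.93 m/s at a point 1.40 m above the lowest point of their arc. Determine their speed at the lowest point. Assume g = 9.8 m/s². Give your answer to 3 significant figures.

Energy conservation between the two points: ½mv₀² + mgh = ½mv²
v² = v₀² + 2gh = (4.93)² + 2(9.8)(1.40) = 51.745
v = √51.745 = 7.193 m/s

v = 7.19 m/s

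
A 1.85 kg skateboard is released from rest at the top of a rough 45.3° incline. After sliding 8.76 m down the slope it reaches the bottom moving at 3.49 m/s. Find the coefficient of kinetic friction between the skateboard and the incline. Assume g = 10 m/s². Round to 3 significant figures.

μ_k = 0.912

The energy dissipated by friction is the PE lost minus the KE gained:
mgL sinθ = 115.19 J; ½mv² = 11.267 J
W_f = 115.19 − 11.267 = 103.9 J
μ_k = W_f/(mg cosθ · L) = 103.9/(13.01 × 8.76) = 0.9117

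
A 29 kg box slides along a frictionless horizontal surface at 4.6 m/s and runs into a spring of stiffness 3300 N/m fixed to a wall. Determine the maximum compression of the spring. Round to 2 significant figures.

x = 0.43 m

Conservation of energy between contact and max compression: ½mv² = ½kx²
x = v√(m/k) = 4.6 × √(29/3300) = 0.4312 m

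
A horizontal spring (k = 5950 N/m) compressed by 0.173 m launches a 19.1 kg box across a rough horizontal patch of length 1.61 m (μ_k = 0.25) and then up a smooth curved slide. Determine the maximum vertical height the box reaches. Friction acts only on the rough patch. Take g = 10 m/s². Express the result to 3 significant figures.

Spring energy: E₀ = ½kx² = ½(5950)(0.173)² = 89.039 J
Friction: W_f = μ_k mg d = (0.25)(19.1)(10)(1.61) = 76.88 J
Energy at base of ramp: E = 89.039 − 76.88 = 12.161 J
At max height all remaining energy is PE: mgh = E ⇒ h = E/(mg) = 12.161/(19.1 × 10) = 0.06367 m

h = 0.0637 m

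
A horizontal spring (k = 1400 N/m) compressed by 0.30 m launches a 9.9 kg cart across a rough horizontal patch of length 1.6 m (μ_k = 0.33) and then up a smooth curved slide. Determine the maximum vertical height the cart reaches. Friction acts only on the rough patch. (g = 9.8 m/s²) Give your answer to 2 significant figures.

Spring energy: E₀ = ½kx² = ½(1400)(0.30)² = 63.000 J
Friction: W_f = μ_k mg d = (0.33)(9.9)(9.8)(1.6) = 51.23 J
Energy at base of ramp: E = 63.000 − 51.23 = 11.773 J
At max height all remaining energy is PE: mgh = E ⇒ h = E/(mg) = 11.773/(9.9 × 9.8) = 0.1214 m

h = 0.12 m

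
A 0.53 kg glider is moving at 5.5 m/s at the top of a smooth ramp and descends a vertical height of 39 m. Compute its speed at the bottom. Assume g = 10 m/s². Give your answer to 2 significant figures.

By conservation of mechanical energy, ½mv₀² + mgh = ½mv²
v² = v₀² + 2gh = (5.5)² + 2(10)(39) = 810.25
v = √810.25 = 28.46 m/s

v = 28 m/s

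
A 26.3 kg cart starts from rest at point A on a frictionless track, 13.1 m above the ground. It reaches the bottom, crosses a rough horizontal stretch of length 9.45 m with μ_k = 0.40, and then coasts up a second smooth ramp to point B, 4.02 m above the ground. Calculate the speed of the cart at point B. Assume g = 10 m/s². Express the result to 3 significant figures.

Energy at A: mgh₁ = (26.3)(10)(13.1) = 3445.3 J
Friction loss: W_f = μ_k mg d = 994.1 J
At B: ½mv² + mgh₂ = mgh₁ − W_f
½mv² = 3445.3 − 994.1 − 1057.3 = 1393.9 J
v = √(2 × 1393.9/26.3) = 10.30 m/s

v = 10.3 m/s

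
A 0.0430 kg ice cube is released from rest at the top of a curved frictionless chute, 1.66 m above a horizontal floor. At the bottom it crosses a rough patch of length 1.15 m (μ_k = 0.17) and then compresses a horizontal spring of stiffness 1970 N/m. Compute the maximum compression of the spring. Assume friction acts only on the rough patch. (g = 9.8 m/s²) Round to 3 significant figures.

Initial energy: E₁ = mgh = (0.0430)(9.8)(1.66) = 0.69952 J
Friction removes W_f = μ_k mg d = (0.17)(0.0430)(9.8)(1.15) = 0.08238 J
Energy reaching the spring: E = 0.69952 − 0.08238 = 0.61714 J
At max compression ½kx² = E ⇒ x = √(2E/k) = √(2 × 0.61714/1970) = 0.02503 m

x = 0.0250 m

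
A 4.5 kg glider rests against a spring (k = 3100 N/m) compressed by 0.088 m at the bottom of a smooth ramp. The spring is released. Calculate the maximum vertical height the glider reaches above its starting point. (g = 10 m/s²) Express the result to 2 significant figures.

Energy conservation from release to the highest point: ½kx² = mgh
h = kx²/(2mg) = (3100)(0.088)²/(2 × 4.5 × 10) = 0.2667 m

h = 0.27 m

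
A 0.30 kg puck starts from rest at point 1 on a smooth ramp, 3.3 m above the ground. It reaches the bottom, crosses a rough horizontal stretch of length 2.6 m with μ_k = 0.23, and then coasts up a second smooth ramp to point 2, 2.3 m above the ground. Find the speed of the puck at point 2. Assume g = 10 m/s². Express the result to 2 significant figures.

Energy at 1: mgh₁ = (0.30)(10)(3.3) = 9.9000 J
Friction loss: W_f = μ_k mg d = 1.794 J
At 2: ½mv² + mgh₂ = mgh₁ − W_f
½mv² = 9.9000 − 1.794 − 6.9000 = 1.2060 J
v = √(2 × 1.2060/0.30) = 2.835 m/s

v = 2.8 m/s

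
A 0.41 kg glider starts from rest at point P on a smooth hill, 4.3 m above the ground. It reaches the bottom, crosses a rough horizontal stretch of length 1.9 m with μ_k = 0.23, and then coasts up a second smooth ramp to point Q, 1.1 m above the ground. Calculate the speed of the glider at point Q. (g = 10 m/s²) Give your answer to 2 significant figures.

Energy at P: mgh₁ = (0.41)(10)(4.3) = 17.630 J
Friction loss: W_f = μ_k mg d = 1.792 J
At Q: ½mv² + mgh₂ = mgh₁ − W_f
½mv² = 17.630 − 1.792 − 4.5100 = 11.328 J
v = √(2 × 11.328/0.41) = 7.434 m/s

v = 7.4 m/s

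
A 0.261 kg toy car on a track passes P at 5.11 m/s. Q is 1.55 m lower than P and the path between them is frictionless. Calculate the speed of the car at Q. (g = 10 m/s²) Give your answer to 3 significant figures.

v = 7.56 m/s

Energy conservation between the two points: ½mv₀² + mgh = ½mv²
v² = v₀² + 2gh = (5.11)² + 2(10)(1.55) = 57.112
v = √57.112 = 7.557 m/s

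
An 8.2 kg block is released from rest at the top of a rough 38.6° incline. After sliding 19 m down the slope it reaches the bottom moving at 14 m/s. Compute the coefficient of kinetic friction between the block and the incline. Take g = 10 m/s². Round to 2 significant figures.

mgh = ½mv² + μ_k (mg cosθ) L, with h = L sinθ
mgL sinθ = 972.00 J; ½mv² = 803.60 J
W_f = 972.00 − 803.60 = 168.4 J
μ_k = W_f/(mg cosθ · L) = 168.4/(64.08 × 19) = 0.1383

μ_k = 0.14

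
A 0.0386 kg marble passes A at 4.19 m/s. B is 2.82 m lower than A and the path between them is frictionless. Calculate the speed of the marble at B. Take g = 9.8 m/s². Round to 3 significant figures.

v = 8.53 m/s

By conservation of mechanical energy, ½mv₀² + mgh = ½mv²
v² = v₀² + 2gh = (4.19)² + 2(9.8)(2.82) = 72.828
v = √72.828 = 8.534 m/s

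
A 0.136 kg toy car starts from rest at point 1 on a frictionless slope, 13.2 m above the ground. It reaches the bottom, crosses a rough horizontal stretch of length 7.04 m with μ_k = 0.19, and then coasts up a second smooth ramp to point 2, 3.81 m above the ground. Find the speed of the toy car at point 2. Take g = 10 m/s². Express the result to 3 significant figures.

v = 12.7 m/s

Energy at 1: mgh₁ = (0.136)(10)(13.2) = 17.952 J
Friction loss: W_f = μ_k mg d = 1.819 J
At 2: ½mv² + mgh₂ = mgh₁ − W_f
½mv² = 17.952 − 1.819 − 5.1816 = 10.951 J
v = √(2 × 10.951/0.136) = 12.69 m/s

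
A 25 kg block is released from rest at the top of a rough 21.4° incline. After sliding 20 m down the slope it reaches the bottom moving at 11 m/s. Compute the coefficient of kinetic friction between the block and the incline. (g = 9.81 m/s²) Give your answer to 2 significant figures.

Energy balance down the incline: mg L sinθ − ½mv² = μ_k (mg cosθ) L
mgL sinθ = 1789.7 J; ½mv² = 1512.5 J
W_f = 1789.7 − 1512.5 = 277.2 J
μ_k = W_f/(mg cosθ · L) = 277.2/(228.3 × 20) = 0.06070

μ_k = 0.061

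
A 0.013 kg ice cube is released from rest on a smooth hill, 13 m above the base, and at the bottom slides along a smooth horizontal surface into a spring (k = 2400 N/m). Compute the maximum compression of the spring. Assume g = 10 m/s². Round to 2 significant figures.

Energy conservation (no friction) from release to max compression: mgh = ½kx²
x = √(2mgh/k) = √(2 × 0.013 × 10 × 13 / 2400) = 0.03753 m

x = 0.038 m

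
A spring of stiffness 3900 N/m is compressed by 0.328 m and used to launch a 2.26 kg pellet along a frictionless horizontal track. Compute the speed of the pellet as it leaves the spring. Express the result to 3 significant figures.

Conservation of energy: ½kx² = ½mv²
v = x√(k/m) = 0.328 × √(3900/2.26) = 13.63 m/s

v = 13.6 m/s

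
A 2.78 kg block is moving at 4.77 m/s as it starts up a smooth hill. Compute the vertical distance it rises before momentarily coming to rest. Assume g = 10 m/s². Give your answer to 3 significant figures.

By energy conservation, ½mv² = mgh
h = v²/(2g) = 4.77²/(2 × 10) = 1.138 m

h = 1.14 m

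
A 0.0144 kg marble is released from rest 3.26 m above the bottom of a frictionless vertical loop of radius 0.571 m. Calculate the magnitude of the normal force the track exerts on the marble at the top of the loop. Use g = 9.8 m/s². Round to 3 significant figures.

N = 0.906 N

Energy from release to top (height 2r): mgh = ½mv_top² + mg(2r)
v_top² = 2g(h − 2r) = 2(9.8)(3.26 − 1.142) = 41.513 m²/s²
At the top, both N and weight point toward the centre: N + mg = mv_top²/r
N = m(v_top²/r − g) = 0.0144(41.513/0.571 − 9.8) = 0.9058 N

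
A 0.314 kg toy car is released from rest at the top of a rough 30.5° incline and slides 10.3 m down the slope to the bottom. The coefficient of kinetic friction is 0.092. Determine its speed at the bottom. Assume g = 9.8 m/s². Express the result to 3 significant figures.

Taking the bottom as reference, mgh = ½mv² + μ_k N L with h = L sinθ, N = mg cosθ:
mgh = mgL sinθ = (0.314)(9.8)(10.3)sin30.5° = 16.087 J
W_f = μ_k mg cosθ · L = (0.092)(0.314)(9.8)cos30.5°·10.3 = 2.512 J
½mv² = 16.087 − 2.512 = 13.574 J
v = √(2 × 13.574/0.314) = 9.298 m/s

v = 9.30 m/s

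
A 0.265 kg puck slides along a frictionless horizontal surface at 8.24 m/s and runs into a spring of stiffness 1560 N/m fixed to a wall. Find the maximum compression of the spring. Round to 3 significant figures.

x = 0.107 m

Conservation of energy between contact and max compression: ½mv² = ½kx²
x = v√(m/k) = 8.24 × √(0.265/1560) = 0.1074 m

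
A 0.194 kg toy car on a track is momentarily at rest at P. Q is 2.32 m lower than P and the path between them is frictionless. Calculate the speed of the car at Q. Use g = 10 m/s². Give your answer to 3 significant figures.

By conservation of mechanical energy, mgh = ½mv²
v = √(2gh) = √(2 × 10 × 2.32) = √46.400 = 6.812 m/s

v = 6.81 m/s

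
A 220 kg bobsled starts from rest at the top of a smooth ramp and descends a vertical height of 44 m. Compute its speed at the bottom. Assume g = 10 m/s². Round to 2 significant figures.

v = 30 m/s

Energy conservation between the two points: mgh = ½mv²
v = √(2gh) = √(2 × 10 × 44) = √880.00 = 29.66 m/s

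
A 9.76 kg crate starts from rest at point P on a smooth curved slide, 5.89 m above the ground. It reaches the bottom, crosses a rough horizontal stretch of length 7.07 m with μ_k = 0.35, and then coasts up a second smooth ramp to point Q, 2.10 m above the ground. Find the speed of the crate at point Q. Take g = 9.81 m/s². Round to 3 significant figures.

Energy at P: mgh₁ = (9.76)(9.81)(5.89) = 563.94 J
Friction loss: W_f = μ_k mg d = 236.9 J
At Q: ½mv² + mgh₂ = mgh₁ − W_f
½mv² = 563.94 − 236.9 − 201.07 = 125.95 J
v = √(2 × 125.95/9.76) = 5.080 m/s

v = 5.08 m/s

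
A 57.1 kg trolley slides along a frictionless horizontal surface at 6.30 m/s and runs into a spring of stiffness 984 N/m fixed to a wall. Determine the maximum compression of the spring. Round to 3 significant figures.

Conservation of energy between contact and max compression: ½mv² = ½kx²
x = v√(m/k) = 6.30 × √(57.1/984) = 1.518 m

x = 1.52 m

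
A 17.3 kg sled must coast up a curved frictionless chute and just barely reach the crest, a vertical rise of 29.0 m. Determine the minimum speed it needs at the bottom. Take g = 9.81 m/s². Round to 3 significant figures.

v = 23.9 m/s

At the top it is momentarily at rest, so all KE converts to PE: ½mv² = mgh
v = √(2gh) = √(2 × 9.81 × 29.0) = 23.85 m/s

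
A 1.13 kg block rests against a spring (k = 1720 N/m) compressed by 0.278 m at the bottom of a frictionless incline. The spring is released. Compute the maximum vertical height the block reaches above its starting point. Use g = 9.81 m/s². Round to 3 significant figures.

h = 6.00 m

Energy conservation from release to the highest point: ½kx² = mgh
h = kx²/(2mg) = (1720)(0.278)²/(2 × 1.13 × 9.81) = 5.996 m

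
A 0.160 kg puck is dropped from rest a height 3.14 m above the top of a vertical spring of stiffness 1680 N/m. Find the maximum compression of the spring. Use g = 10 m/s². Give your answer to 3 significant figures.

x = 0.0783 m

Measuring PE from the top of the relaxed spring, at max compression the puck has dropped H + x with zero KE, so:
mg(H + x) = ½kx²
½(1680)x² − (0.160)(10)x − (0.160)(10)(3.14) = 0
840.0x² − 1.600x − 5.024 = 0
x = [1.600 + √(2.560 + 16881)]/(2 × 840.0) = 0.07829 m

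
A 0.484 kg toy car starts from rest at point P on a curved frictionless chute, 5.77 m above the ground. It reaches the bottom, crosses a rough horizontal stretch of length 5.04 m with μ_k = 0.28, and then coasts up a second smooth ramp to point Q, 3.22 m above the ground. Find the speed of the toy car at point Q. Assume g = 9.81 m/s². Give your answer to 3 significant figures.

Energy at P: mgh₁ = (0.484)(9.81)(5.77) = 27.396 J
Friction loss: W_f = μ_k mg d = 6.700 J
At Q: ½mv² + mgh₂ = mgh₁ − W_f
½mv² = 27.396 − 6.700 − 15.289 = 5.4071 J
v = √(2 × 5.4071/0.484) = 4.727 m/s

v = 4.73 m/s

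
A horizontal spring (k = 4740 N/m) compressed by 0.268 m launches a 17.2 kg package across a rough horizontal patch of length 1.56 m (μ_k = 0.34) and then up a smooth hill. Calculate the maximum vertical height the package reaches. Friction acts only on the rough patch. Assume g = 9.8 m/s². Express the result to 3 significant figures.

h = 0.479 m

Spring energy: E₀ = ½kx² = ½(4740)(0.268)² = 170.22 J
Friction: W_f = μ_k mg d = (0.34)(17.2)(9.8)(1.56) = 89.40 J
Energy at base of ramp: E = 170.22 − 89.40 = 80.819 J
At max height all remaining energy is PE: mgh = E ⇒ h = E/(mg) = 80.819/(17.2 × 9.8) = 0.4795 m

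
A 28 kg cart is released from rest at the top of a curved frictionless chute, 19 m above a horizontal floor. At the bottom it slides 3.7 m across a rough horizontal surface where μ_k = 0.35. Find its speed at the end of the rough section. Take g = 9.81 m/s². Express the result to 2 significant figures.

v = 19 m/s

Applying the work–energy principle:
mgh = ½mv² + μ_k m g d
W_f = μ_k mg d = (0.35)(28)(9.81)(3.7) = 355.7 J
½mv² = mgh − W_f = 5218.9 − 355.7 = 4863.2 J
v = √(2 × 4863.2/28) = 18.64 m/s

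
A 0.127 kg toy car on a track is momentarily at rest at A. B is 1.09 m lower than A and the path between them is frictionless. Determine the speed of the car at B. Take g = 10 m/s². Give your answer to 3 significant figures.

Mechanical energy is conserved (no friction): mgh = ½mv²
The mass cancels from both sides.
v = √(2gh) = √(2 × 10 × 1.09) = √21.800 = 4.669 m/s

v = 4.67 m/s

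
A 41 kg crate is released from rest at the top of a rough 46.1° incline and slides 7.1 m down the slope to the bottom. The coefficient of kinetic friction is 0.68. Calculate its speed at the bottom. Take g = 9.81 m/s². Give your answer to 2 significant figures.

v = 5.9 m/s

Taking the bottom as reference, mgh = ½mv² + μ_k N L with h = L sinθ, N = mg cosθ:
mgh = mgL sinθ = (41)(9.81)(7.1)sin46.1° = 2057.7 J
W_f = μ_k mg cosθ · L = (0.68)(41)(9.81)cos46.1°·7.1 = 1346 J
½mv² = 2057.7 − 1346 = 711.18 J
v = √(2 × 711.18/41) = 5.890 m/s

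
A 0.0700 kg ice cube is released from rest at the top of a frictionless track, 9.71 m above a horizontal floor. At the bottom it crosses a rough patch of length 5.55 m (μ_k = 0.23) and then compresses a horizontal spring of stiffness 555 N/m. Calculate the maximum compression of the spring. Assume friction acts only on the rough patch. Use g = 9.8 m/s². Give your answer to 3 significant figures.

Initial energy: E₁ = mgh = (0.0700)(9.8)(9.71) = 6.6611 J
Friction removes W_f = μ_k mg d = (0.23)(0.0700)(9.8)(5.55) = 0.8757 J
Energy reaching the spring: E = 6.6611 − 0.8757 = 5.7854 J
At max compression ½kx² = E ⇒ x = √(2E/k) = √(2 × 5.7854/555) = 0.1444 m

x = 0.144 m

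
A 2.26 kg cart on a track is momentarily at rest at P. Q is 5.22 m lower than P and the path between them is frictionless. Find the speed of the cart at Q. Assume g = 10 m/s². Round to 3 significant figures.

v = 10.2 m/s

Mechanical energy is conserved (no friction): mgh = ½mv²
v = √(2gh) = √(2 × 10 × 5.22) = √104.40 = 10.22 m/s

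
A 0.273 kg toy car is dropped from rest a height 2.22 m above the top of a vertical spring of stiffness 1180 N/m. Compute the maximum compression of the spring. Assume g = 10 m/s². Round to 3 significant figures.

Take the reference level at the top of the uncompressed spring. At max compression the car has fallen H + x and is momentarily at rest:
mg(H + x) = ½kx²
½(1180)x² − (0.273)(10)x − (0.273)(10)(2.22) = 0
590.0x² − 2.730x − 6.061 = 0
x = [2.730 + √(7.453 + 14303)]/(2 × 590.0) = 0.1037 m

x = 0.104 m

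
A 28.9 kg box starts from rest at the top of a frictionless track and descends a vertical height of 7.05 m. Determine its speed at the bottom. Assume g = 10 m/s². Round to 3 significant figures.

Mechanical energy is conserved (no friction): mgh = ½mv²
The mass cancels from both sides.
v = √(2gh) = √(2 × 10 × 7.05) = √141.00 = 11.87 m/s

v = 11.9 m/s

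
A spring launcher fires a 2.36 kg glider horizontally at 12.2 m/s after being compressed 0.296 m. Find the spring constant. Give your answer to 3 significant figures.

k = 4010 N/m

Spring PE at full compression equals KE at release: ½kx² = ½mv²
k = mv²/x² = (2.36)(12.2)²/(0.296)² = 4009 N/m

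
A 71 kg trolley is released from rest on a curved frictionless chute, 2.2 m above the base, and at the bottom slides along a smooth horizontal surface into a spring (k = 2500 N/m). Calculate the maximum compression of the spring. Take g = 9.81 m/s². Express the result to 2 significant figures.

x = 1.1 m

At max compression the trolley is momentarily at rest: mgh = ½kx²
x = √(2mgh/k) = √(2 × 71 × 9.81 × 2.2 / 2500) = 1.107 m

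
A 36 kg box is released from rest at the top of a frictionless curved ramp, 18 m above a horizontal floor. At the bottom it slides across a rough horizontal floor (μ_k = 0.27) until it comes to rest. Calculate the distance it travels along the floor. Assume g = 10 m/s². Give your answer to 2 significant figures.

d = 67 m

Energy bookkeeping (friction removes W_f = μ_k N d):
At rest all PE has been dissipated by friction: mgh = μ_k m g d
d = h/μ_k = 18/0.27 = 66.67 m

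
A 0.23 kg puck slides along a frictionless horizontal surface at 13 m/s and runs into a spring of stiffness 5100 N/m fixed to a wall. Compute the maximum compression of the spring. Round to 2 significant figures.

x = 0.087 m

At max compression the puck is momentarily at rest: ½mv² = ½kx²
x = v√(m/k) = 13 × √(0.23/5100) = 0.08730 m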